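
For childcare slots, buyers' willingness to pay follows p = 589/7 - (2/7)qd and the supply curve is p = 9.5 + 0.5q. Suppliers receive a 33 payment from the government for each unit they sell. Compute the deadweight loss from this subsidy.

Deadweight loss = 693

Pre-subsidy: 589/7 - (2/7)q = 9.5 + 0.5q gives q* = 95 and p* = 57.
With the subsidy, sellers receive ps = pb + 33 for each unit, where pb is the price buyers pay.
On the curves, pb = 589/7 - (2/7)q and ps = 9.5 + 0.5q; the wedge ps − pb = 33 gives 9.5 + 0.5q − (589/7 - (2/7)q) = 33, so q' = 137.
Then pb = 589/7 − (2/7)·137 = 45 and ps = 9.5 + 0.5·137 = 78.
The subsidy expands output by 137 − 95 = 42 past the efficient level; on those units the gap between marginal cost and willingness to pay runs from 0 up to 33.
DWL = ½ × 33 × 42 = 693.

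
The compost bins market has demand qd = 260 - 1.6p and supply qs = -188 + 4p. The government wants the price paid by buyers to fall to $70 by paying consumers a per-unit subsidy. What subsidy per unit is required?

At a buyer price of 70, quantity demanded is 260 − 1.6·70 = 148.
Sellers supply 148 only when they receive ps with -188 + 4·ps = 148, i.e. ps = 84.
s = ps − pb = 84 − 70 = 14.

Required subsidy s = $14 per unit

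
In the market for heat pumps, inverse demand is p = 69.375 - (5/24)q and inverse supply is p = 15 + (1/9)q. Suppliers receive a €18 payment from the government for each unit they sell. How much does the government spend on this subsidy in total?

Government cost = 93798/23

Pre-subsidy: 69.375 - (5/24)q = 15 + (1/9)q gives q* = 3915/23 and p* = 780/23.
With the subsidy, sellers receive ps = pb + 18 for each unit, where pb is the price buyers pay.
On the curves, pb = 69.375 - (5/24)q and ps = 15 + (1/9)q; the wedge ps − pb = 18 gives 15 + (1/9)q − (69.375 - (5/24)q) = 18, so q' = 5211/23.
Then pb = 69.375 − (5/24)·(5211/23) = 510/23 and ps = 15 + (1/9)·(5211/23) = 924/23.
Government outlay = subsidy × quantity = 18 × 5211/23 = 93798/23.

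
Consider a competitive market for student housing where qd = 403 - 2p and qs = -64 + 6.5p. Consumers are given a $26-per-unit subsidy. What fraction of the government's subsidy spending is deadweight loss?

DWL / government spending = 338/5659

Pre-subsidy: 403 - 2p = -64 + 6.5p gives p* = 934/17, q* = 4983/17.
With the rebate, buyers effectively pay pb = ps − 26, where ps is the price sellers receive.
Demand in terms of ps becomes qd = 403 − 2(ps − 26) = 455 - 2ps. Setting this equal to supply: 455 - 2ps = -64 + 6.5ps, so ps = 1038/17.
Buyers pay pb = 1038/17 − 26 = 596/17; q' = -64 + 6.5·(1038/17) = 5659/17.
ΔCS = ½(4983/17 + 5659/17)(934/17 − 596/17) = 105794/17; ΔPS = ½(4983/17 + 5659/17)(1038/17 − 934/17) = 32552/17.
Government spending = 26 × 5659/17 = 147134/17.
DWL = ½ × 26 × (5659/17 − 4983/17) = 8788/17; fraction = (8788/17) / (147134/17) = 338/5659.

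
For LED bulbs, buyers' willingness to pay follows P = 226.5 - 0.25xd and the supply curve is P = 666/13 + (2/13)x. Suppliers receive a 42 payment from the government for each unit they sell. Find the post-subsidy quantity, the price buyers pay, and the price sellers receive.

x' = 538; buyers pay 92; sellers receive 134

Pre-subsidy: 226.5 - 0.25x = 666/13 + (2/13)x gives x* = 434 and P* = 118.
With the subsidy, sellers receive Ps = Pb + 42 for each unit, where Pb is the price buyers pay.
On the curves, Pb = 226.5 - 0.25x and Ps = 666/13 + (2/13)x; the wedge Ps − Pb = 42 gives 666/13 + (2/13)x − (226.5 - 0.25x) = 42, so x' = 538.
Then Pb = 226.5 − 0.25·538 = 92 and Ps = 666/13 + (2/13)·538 = 134.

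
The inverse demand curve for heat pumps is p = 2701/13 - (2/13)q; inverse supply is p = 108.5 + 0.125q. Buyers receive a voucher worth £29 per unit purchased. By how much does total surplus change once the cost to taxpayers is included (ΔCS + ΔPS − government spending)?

Pre-subsidy: 2701/13 - (2/13)q = 108.5 + 0.125q gives q* = 356 and p* = 153.
With the rebate, buyers effectively pay pb = ps − 29, where ps is the price sellers receive.
On the curves, pb = 2701/13 - (2/13)q and ps = 108.5 + 0.125q; the wedge ps − pb = 29 gives 108.5 + 0.125q − (2701/13 - (2/13)q) = 29, so q' = 460.
Then pb = 2701/13 − (2/13)·460 = 137 and ps = 108.5 + 0.125·460 = 166.
ΔCS = ½(356 + 460)(153 − 137) = 6528; ΔPS = ½(356 + 460)(166 − 153) = 5304.
Government spending = 29 × 460 = 13340.
Net change = 6528 + 5304 − 13340 = -1508. The loss equals the DWL triangle ½·29·104.

Net change in total surplus = -£1508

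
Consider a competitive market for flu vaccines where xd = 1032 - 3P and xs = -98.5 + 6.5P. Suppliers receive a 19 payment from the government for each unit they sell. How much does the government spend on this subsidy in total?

Government cost = 13566

Pre-subsidy: 1032 - 3P = -98.5 + 6.5P gives P* = 119, x* = 675.
With the subsidy, sellers receive Ps = Pb + 19 for each unit, where Pb is the price buyers pay.
Supply in terms of Pb becomes xs = -98.5 + 6.5(Pb + 19) = 25 + 6.5Pb. Setting this equal to demand: 1032 - 3Pb = 25 + 6.5Pb, so Pb = 106.
Sellers receive Ps = 106 + 19 = 125; x' = 1032 − 3·106 = 714.
Government outlay = subsidy × quantity = 19 × 714 = 13566.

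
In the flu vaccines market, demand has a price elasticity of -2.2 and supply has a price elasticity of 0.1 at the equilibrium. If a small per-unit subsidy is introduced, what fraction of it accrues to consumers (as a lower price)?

Consumer share = 1/23

For a small subsidy around the equilibrium, the benefit split depends on the relative slopes, which at a point are proportional to the elasticities.
Buyer share = εs/(εs + |εd|) = 0.1/(0.1 + 2.2) = 1/23; seller share = |εd|/(εs + |εd|) = 22/23.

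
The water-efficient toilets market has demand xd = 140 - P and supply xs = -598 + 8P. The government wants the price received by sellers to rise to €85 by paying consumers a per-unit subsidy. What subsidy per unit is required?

Required subsidy s = €27 per unit

At a seller price of 85, quantity supplied is -598 + 8·85 = 82.
Buyers absorb 82 only when they pay Pb with 140 − 1·Pb = 82, i.e. Pb = 58.
s = Ps − Pb = 85 − 58 = 27.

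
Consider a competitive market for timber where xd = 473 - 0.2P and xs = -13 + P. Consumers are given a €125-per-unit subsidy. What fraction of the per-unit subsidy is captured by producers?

Pre-subsidy: 473 - 0.2P = -13 + P gives P* = 405, x* = 392.
With the rebate, buyers effectively pay Pb = Ps − 125, where Ps is the price sellers receive.
Demand in terms of Ps becomes xd = 473 − 0.2(Ps − 125) = 498 - 0.2Ps. Setting this equal to supply: 498 - 0.2Ps = -13 + Ps, so Ps = 2555/6.
Buyers pay Pb = 2555/6 − 125 = 1805/6; x' = -13 + 1·(2555/6) = 2477/6.
Buyers' price falls by P* − Pb = 405 − 1805/6 = 625/6; sellers' price rises by Ps − P* = 2555/6 − 405 = 125/6.
So producers capture (125/6)/125 = 1/6 of each unit of subsidy.

Producer share = 1/6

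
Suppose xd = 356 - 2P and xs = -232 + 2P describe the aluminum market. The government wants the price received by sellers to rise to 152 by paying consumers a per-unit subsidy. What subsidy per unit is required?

Required subsidy s = 10 per unit

At a seller price of 152, quantity supplied is -232 + 2·152 = 72.
Buyers absorb 72 only when they pay Pb with 356 − 2·Pb = 72, i.e. Pb = 142.
s = Ps − Pb = 152 − 142 = 10.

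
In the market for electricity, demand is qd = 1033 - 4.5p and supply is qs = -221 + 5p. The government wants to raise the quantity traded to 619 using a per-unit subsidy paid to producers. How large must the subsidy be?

Required subsidy s = 76 per unit

At q = 619, invert demand for the buyer price: pb = (1033 − 619)/4.5 = 92; invert supply for the seller price: ps = (619 − (-221))/5 = 168.
The subsidy must fill the gap: s = ps − pb = 168 − 92 = 76.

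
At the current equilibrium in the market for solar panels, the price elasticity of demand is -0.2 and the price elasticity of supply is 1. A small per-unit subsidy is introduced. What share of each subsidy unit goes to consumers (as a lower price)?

For a small subsidy around the equilibrium, the benefit split depends on the relative slopes, which at a point are proportional to the elasticities.
Buyer share = εs/(εs + |εd|) = 1/(1 + 0.2) = 5/6; seller share = |εd|/(εs + |εd|) = 1/6.

Consumer share = 5/6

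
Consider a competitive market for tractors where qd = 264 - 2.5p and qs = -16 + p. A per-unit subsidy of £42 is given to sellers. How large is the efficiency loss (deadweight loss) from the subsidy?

Deadweight loss = £630

Pre-subsidy: 264 - 2.5p = -16 + p gives p* = 80, q* = 64.
With the subsidy, sellers receive ps = pb + 42 for each unit, where pb is the price buyers pay.
Supply in terms of pb becomes qs = -16 + 1(pb + 42) = 26 + pb. Setting this equal to demand: 264 - 2.5pb = 26 + pb, so pb = 68.
Sellers receive ps = 68 + 42 = 110; q' = 264 − 2.5·68 = 94.
The subsidy expands output by 94 − 64 = 30 past the efficient level; on those units the gap between marginal cost and willingness to pay runs from 0 up to 42.
DWL = ½ × 42 × 30 = 630.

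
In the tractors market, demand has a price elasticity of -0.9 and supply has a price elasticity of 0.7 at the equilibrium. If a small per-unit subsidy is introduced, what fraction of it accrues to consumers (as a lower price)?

Consumer share = 0.4375

For a small subsidy around the equilibrium, the benefit split depends on the relative slopes, which at a point are proportional to the elasticities.
Buyer share = εs/(εs + |εd|) = 0.7/(0.7 + 0.9) = 0.4375; seller share = |εd|/(εs + |εd|) = 0.5625.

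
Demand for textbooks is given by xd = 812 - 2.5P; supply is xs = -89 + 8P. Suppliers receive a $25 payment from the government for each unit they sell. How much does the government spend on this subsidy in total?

Government cost = 338675/21

Pre-subsidy: 812 - 2.5P = -89 + 8P gives P* = 1802/21, x* = 12547/21.
With the subsidy, sellers receive Ps = Pb + 25 for each unit, where Pb is the price buyers pay.
Supply in terms of Pb becomes xs = -89 + 8(Pb + 25) = 111 + 8Pb. Setting this equal to demand: 812 - 2.5Pb = 111 + 8Pb, so Pb = 1402/21.
Sellers receive Ps = 1402/21 + 25 = 1927/21; x' = 812 − 2.5·(1402/21) = 13547/21.
Government outlay = subsidy × quantity = 25 × 13547/21 = 338675/21.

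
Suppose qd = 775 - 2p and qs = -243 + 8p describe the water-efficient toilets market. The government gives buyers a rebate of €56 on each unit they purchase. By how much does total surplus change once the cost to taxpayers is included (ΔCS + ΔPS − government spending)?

Pre-subsidy: 775 - 2p = -243 + 8p gives p* = 101.8, q* = 571.4.
With the rebate, buyers effectively pay pb = ps − 56, where ps is the price sellers receive.
Demand in terms of ps becomes qd = 775 − 2(ps − 56) = 887 - 2ps. Setting this equal to supply: 887 - 2ps = -243 + 8ps, so ps = 113.
Buyers pay pb = 113 − 56 = 57; q' = -243 + 8·113 = 661.
ΔCS = ½(571.4 + 661)(101.8 − 57) = 27605.76; ΔPS = ½(571.4 + 661)(113 − 101.8) = 6901.44.
Government spending = 56 × 661 = 37016.
Net change = 27605.76 + 6901.44 − 37016 = -2508.8. The loss equals the DWL triangle ½·56·89.6.

Net change in total surplus = -€2508.8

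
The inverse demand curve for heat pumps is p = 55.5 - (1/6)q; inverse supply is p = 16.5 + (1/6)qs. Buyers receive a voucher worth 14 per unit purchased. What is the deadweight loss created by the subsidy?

Deadweight loss = 294

Pre-subsidy: 55.5 - (1/6)q = 16.5 + (1/6)q gives q* = 117 and p* = 36.
With the rebate, buyers effectively pay pb = ps − 14, where ps is the price sellers receive.
On the curves, pb = 55.5 - (1/6)q and ps = 16.5 + (1/6)q; the wedge ps − pb = 14 gives 16.5 + (1/6)q − (55.5 - (1/6)q) = 14, so q' = 159.
Then pb = 55.5 − (1/6)·159 = 29 and ps = 16.5 + (1/6)·159 = 43.
The subsidy expands output by 159 − 117 = 42 past the efficient level; on those units the gap between marginal cost and willingness to pay runs from 0 up to 14.
DWL = ½ × 14 × 42 = 294.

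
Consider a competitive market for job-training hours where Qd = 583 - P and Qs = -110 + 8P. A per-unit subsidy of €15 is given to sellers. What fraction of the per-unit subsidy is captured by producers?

Producer share = 1/9

Pre-subsidy: 583 - P = -110 + 8P gives P* = 77, Q* = 506.
With the subsidy, sellers receive Ps = Pb + 15 for each unit, where Pb is the price buyers pay.
Supply in terms of Pb becomes Qs = -110 + 8(Pb + 15) = 10 + 8Pb. Setting this equal to demand: 583 - Pb = 10 + 8Pb, so Pb = 191/3.
Sellers receive Ps = 191/3 + 15 = 236/3; Q' = 583 − 1·(191/3) = 1558/3.
Buyers' price falls by P* − Pb = 77 − 191/3 = 40/3; sellers' price rises by Ps − P* = 236/3 − 77 = 5/3.
So producers capture (5/3)/15 = 1/9 of each unit of subsidy.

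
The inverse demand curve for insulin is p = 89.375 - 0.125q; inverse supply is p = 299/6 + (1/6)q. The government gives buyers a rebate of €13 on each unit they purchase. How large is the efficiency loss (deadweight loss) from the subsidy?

Pre-subsidy: 89.375 - 0.125q = 299/6 + (1/6)q gives q* = 949/7 and p* = 507/7.
With the rebate, buyers effectively pay pb = ps − 13, where ps is the price sellers receive.
On the curves, pb = 89.375 - 0.125q and ps = 299/6 + (1/6)q; the wedge ps − pb = 13 gives 299/6 + (1/6)q − (89.375 - 0.125q) = 13, so q' = 1261/7.
Then pb = 89.375 − 0.125·(1261/7) = 468/7 and ps = 299/6 + (1/6)·(1261/7) = 559/7.
The subsidy expands output by 1261/7 − 949/7 = 312/7 past the efficient level; on those units the gap between marginal cost and willingness to pay runs from 0 up to 13.
DWL = ½ × 13 × 312/7 = 2028/7.

Deadweight loss = 2028/7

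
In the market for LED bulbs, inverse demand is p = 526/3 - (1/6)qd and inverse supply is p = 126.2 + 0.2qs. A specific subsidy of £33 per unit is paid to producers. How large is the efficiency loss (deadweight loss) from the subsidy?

Pre-subsidy: 526/3 - (1/6)q = 126.2 + 0.2q gives q* = 134 and p* = 153.
With the subsidy, sellers receive ps = pb + 33 for each unit, where pb is the price buyers pay.
On the curves, pb = 526/3 - (1/6)q and ps = 126.2 + 0.2q; the wedge ps − pb = 33 gives 126.2 + 0.2q − (526/3 - (1/6)q) = 33, so q' = 224.
Then pb = 526/3 − (1/6)·224 = 138 and ps = 126.2 + 0.2·224 = 171.
The subsidy expands output by 224 − 134 = 90 past the efficient level; on those units the gap between marginal cost and willingness to pay runs from 0 up to 33.
DWL = ½ × 33 × 90 = 1485.

Deadweight loss = £1485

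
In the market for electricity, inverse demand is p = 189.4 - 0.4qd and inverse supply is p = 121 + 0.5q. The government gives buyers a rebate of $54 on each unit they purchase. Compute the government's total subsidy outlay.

Government cost = $7344

Pre-subsidy: 189.4 - 0.4q = 121 + 0.5q gives q* = 76 and p* = 159.
With the rebate, buyers effectively pay pb = ps − 54, where ps is the price sellers receive.
On the curves, pb = 189.4 - 0.4q and ps = 121 + 0.5q; the wedge ps − pb = 54 gives 121 + 0.5q − (189.4 - 0.4q) = 54, so q' = 136.
Then pb = 189.4 − 0.4·136 = 135 and ps = 121 + 0.5·136 = 189.
Government outlay = subsidy × quantity = 54 × 136 = 7344.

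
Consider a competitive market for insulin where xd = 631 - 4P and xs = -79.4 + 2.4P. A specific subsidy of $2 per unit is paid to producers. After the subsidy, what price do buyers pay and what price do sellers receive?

Pre-subsidy: 631 - 4P = -79.4 + 2.4P gives P* = 111, x* = 187.
With the subsidy, sellers receive Ps = Pb + 2 for each unit, where Pb is the price buyers pay.
Supply in terms of Pb becomes xs = -79.4 + 2.4(Pb + 2) = -74.6 + 2.4Pb. Setting this equal to demand: 631 - 4Pb = -74.6 + 2.4Pb, so Pb = 110.25.
Sellers receive Ps = 110.25 + 2 = 112.25; x' = 631 − 4·110.25 = 190.

Buyers pay $110.25; sellers receive $112.25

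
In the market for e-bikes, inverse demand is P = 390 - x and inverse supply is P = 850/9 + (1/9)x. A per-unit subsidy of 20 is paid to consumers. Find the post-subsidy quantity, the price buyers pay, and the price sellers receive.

Pre-subsidy: 390 - x = 850/9 + (1/9)x gives x* = 266 and P* = 124.
With the rebate, buyers effectively pay Pb = Ps − 20, where Ps is the price sellers receive.
On the curves, Pb = 390 - x and Ps = 850/9 + (1/9)x; the wedge Ps − Pb = 20 gives 850/9 + (1/9)x − (390 - x) = 20, so x' = 284.
Then Pb = 390 − 1·284 = 106 and Ps = 850/9 + (1/9)·284 = 126.

x' = 284; buyers pay 106; sellers receive 126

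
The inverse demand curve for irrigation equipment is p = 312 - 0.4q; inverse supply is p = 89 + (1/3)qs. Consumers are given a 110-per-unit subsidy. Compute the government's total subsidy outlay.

Government cost = 49950

Pre-subsidy: 312 - 0.4q = 89 + (1/3)q gives q* = 3345/11 and p* = 2094/11.
With the rebate, buyers effectively pay pb = ps − 110, where ps is the price sellers receive.
On the curves, pb = 312 - 0.4q and ps = 89 + (1/3)q; the wedge ps − pb = 110 gives 89 + (1/3)q − (312 - 0.4q) = 110, so q' = 4995/11.
Then pb = 312 − 0.4·(4995/11) = 1434/11 and ps = 89 + (1/3)·(4995/11) = 2644/11.
Government outlay = subsidy × quantity = 110 × 4995/11 = 49950.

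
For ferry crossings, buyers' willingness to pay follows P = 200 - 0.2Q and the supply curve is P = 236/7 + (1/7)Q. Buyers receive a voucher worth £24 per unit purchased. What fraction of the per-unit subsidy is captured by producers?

Pre-subsidy: 200 - 0.2Q = 236/7 + (1/7)Q gives Q* = 485 and P* = 103.
With the rebate, buyers effectively pay Pb = Ps − 24, where Ps is the price sellers receive.
On the curves, Pb = 200 - 0.2Q and Ps = 236/7 + (1/7)Q; the wedge Ps − Pb = 24 gives 236/7 + (1/7)Q − (200 - 0.2Q) = 24, so Q' = 555.
Then Pb = 200 − 0.2·555 = 89 and Ps = 236/7 + (1/7)·555 = 113.
Buyers' price falls by P* − Pb = 103 − 89 = 14; sellers' price rises by Ps − P* = 113 − 103 = 10.
So producers capture 10/24 = 5/12 of each unit of subsidy.

Producer share = 5/12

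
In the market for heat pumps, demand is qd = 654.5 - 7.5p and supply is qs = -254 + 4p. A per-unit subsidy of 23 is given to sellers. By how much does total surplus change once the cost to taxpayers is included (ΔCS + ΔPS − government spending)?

Pre-subsidy: 654.5 - 7.5p = -254 + 4p gives p* = 79, q* = 62.
With the subsidy, sellers receive ps = pb + 23 for each unit, where pb is the price buyers pay.
Supply in terms of pb becomes qs = -254 + 4(pb + 23) = -162 + 4pb. Setting this equal to demand: 654.5 - 7.5pb = -162 + 4pb, so pb = 71.
Sellers receive ps = 71 + 23 = 94; q' = 654.5 − 7.5·71 = 122.
ΔCS = ½(62 + 122)(79 − 71) = 736; ΔPS = ½(62 + 122)(94 − 79) = 1380.
Government spending = 23 × 122 = 2806.
Net change = 736 + 1380 − 2806 = -690. The loss equals the DWL triangle ½·23·60.

Net change in total surplus = -690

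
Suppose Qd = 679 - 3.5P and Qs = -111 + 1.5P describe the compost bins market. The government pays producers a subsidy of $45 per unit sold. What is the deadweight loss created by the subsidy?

Pre-subsidy: 679 - 3.5P = -111 + 1.5P gives P* = 158, Q* = 126.
With the subsidy, sellers receive Ps = Pb + 45 for each unit, where Pb is the price buyers pay.
Supply in terms of Pb becomes Qs = -111 + 1.5(Pb + 45) = -43.5 + 1.5Pb. Setting this equal to demand: 679 - 3.5Pb = -43.5 + 1.5Pb, so Pb = 144.5.
Sellers receive Ps = 144.5 + 45 = 189.5; Q' = 679 − 3.5·144.5 = 173.25.
The subsidy expands output by 173.25 − 126 = 47.25 past the efficient level; on those units the gap between marginal cost and willingness to pay runs from 0 up to 45.
DWL = ½ × 45 × 47.25 = 1063.125.

Deadweight loss = $1063.125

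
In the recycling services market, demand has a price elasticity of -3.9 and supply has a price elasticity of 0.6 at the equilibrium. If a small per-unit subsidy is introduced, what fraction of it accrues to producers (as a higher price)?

Producer share = 13/15

For a small subsidy around the equilibrium, the benefit split depends on the relative slopes, which at a point are proportional to the elasticities.
Buyer share = εs/(εs + |εd|) = 0.6/(0.6 + 3.9) = 2/15; seller share = |εd|/(εs + |εd|) = 13/15.
So producers capture 13/15 of the subsidy.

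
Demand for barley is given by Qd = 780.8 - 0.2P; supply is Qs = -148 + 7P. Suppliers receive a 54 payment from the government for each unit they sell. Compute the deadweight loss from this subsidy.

Deadweight loss = 283.5

Pre-subsidy: 780.8 - 0.2P = -148 + 7P gives P* = 129, Q* = 755.
With the subsidy, sellers receive Ps = Pb + 54 for each unit, where Pb is the price buyers pay.
Supply in terms of Pb becomes Qs = -148 + 7(Pb + 54) = 230 + 7Pb. Setting this equal to demand: 780.8 - 0.2Pb = 230 + 7Pb, so Pb = 76.5.
Sellers receive Ps = 76.5 + 54 = 130.5; Q' = 780.8 − 0.2·76.5 = 765.5.
The subsidy expands output by 765.5 − 755 = 10.5 past the efficient level; on those units the gap between marginal cost and willingness to pay runs from 0 up to 54.
DWL = ½ × 54 × 10.5 = 283.5.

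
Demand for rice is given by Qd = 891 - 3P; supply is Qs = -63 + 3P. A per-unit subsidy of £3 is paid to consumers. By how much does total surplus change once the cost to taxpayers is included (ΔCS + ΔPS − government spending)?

Net change in total surplus = -£6.75

Pre-subsidy: 891 - 3P = -63 + 3P gives P* = 159, Q* = 414.
With the rebate, buyers effectively pay Pb = Ps − 3, where Ps is the price sellers receive.
Demand in terms of Ps becomes Qd = 891 − 3(Ps − 3) = 900 - 3Ps. Setting this equal to supply: 900 - 3Ps = -63 + 3Ps, so Ps = 160.5.
Buyers pay Pb = 160.5 − 3 = 157.5; Q' = -63 + 3·160.5 = 418.5.
ΔCS = ½(414 + 418.5)(159 − 157.5) = 624.375; ΔPS = ½(414 + 418.5)(160.5 − 159) = 624.375.
Government spending = 3 × 418.5 = 1255.5.
Net change = 624.375 + 624.375 − 1255.5 = -6.75. The loss equals the DWL triangle ½·3·4.5.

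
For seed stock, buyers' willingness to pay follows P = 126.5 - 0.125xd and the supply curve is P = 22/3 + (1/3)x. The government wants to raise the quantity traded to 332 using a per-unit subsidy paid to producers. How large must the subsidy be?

At x = 332, from the demand curve buyers pay Pb = 126.5 − 0.125·332 = 85; from the supply curve sellers need Ps = 22/3 + (1/3)·332 = 118.
The subsidy must fill the gap: s = Ps − Pb = 118 − 85 = 33.

Required subsidy s = 33 per unit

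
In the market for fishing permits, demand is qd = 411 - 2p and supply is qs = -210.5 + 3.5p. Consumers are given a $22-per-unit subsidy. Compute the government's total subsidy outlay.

Government cost = $4686

Pre-subsidy: 411 - 2p = -210.5 + 3.5p gives p* = 113, q* = 185.
With the rebate, buyers effectively pay pb = ps − 22, where ps is the price sellers receive.
Demand in terms of ps becomes qd = 411 − 2(ps − 22) = 455 - 2ps. Setting this equal to supply: 455 - 2ps = -210.5 + 3.5ps, so ps = 121.
Buyers pay pb = 121 − 22 = 99; q' = -210.5 + 3.5·121 = 213.
Government outlay = subsidy × quantity = 22 × 213 = 4686.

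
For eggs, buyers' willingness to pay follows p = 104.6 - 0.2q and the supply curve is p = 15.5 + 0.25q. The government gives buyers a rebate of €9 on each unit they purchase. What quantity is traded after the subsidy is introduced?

Pre-subsidy: 104.6 - 0.2q = 15.5 + 0.25q gives q* = 198 and p* = 65.
With the rebate, buyers effectively pay pb = ps − 9, where ps is the price sellers receive.
On the curves, pb = 104.6 - 0.2q and ps = 15.5 + 0.25q; the wedge ps − pb = 9 gives 15.5 + 0.25q − (104.6 - 0.2q) = 9, so q' = 218.
Then pb = 104.6 − 0.2·218 = 61 and ps = 15.5 + 0.25·218 = 70.

q' = 218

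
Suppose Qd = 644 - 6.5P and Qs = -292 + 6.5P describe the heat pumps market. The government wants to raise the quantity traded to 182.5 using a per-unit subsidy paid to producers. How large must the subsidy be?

Required subsidy s = 2 per unit

At Q = 182.5, invert demand for the buyer price: Pb = (644 − 182.5)/6.5 = 71; invert supply for the seller price: Ps = (182.5 − (-292))/6.5 = 73.
The subsidy must fill the gap: s = Ps − Pb = 73 − 71 = 2.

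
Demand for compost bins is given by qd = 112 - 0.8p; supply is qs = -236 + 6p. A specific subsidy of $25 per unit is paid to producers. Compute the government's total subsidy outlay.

Pre-subsidy: 112 - 0.8p = -236 + 6p gives p* = 870/17, q* = 1208/17.
With the subsidy, sellers receive ps = pb + 25 for each unit, where pb is the price buyers pay.
Supply in terms of pb becomes qs = -236 + 6(pb + 25) = -86 + 6pb. Setting this equal to demand: 112 - 0.8pb = -86 + 6pb, so pb = 495/17.
Sellers receive ps = 495/17 + 25 = 920/17; q' = 112 − 0.8·(495/17) = 1508/17.
Government outlay = subsidy × quantity = 25 × 1508/17 = 37700/17.

Government cost = 37700/17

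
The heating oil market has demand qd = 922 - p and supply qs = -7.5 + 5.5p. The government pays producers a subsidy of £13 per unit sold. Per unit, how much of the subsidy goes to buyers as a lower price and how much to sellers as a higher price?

Pre-subsidy: 922 - p = -7.5 + 5.5p gives p* = 143, q* = 779.
With the subsidy, sellers receive ps = pb + 13 for each unit, where pb is the price buyers pay.
Supply in terms of pb becomes qs = -7.5 + 5.5(pb + 13) = 64 + 5.5pb. Setting this equal to demand: 922 - pb = 64 + 5.5pb, so pb = 132.
Sellers receive ps = 132 + 13 = 145; q' = 922 − 1·132 = 790.
Buyers' price falls by p* − pb = 143 − 132 = 11; sellers' price rises by ps − p* = 145 − 143 = 2.

Buyers gain £11 per unit; sellers gain £2 per unit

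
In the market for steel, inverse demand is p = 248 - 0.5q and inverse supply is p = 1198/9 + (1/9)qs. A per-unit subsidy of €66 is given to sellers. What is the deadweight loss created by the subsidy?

Deadweight loss = €3564

Pre-subsidy: 248 - 0.5q = 1198/9 + (1/9)q gives q* = 188 and p* = 154.
With the subsidy, sellers receive ps = pb + 66 for each unit, where pb is the price buyers pay.
On the curves, pb = 248 - 0.5q and ps = 1198/9 + (1/9)q; the wedge ps − pb = 66 gives 1198/9 + (1/9)q − (248 - 0.5q) = 66, so q' = 296.
Then pb = 248 − 0.5·296 = 100 and ps = 1198/9 + (1/9)·296 = 166.
The subsidy expands output by 296 − 188 = 108 past the efficient level; on those units the gap between marginal cost and willingness to pay runs from 0 up to 66.
DWL = ½ × 66 × 108 = 3564.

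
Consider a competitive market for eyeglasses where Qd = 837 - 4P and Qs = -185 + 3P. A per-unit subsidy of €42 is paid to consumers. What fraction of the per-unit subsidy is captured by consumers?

Pre-subsidy: 837 - 4P = -185 + 3P gives P* = 146, Q* = 253.
With the rebate, buyers effectively pay Pb = Ps − 42, where Ps is the price sellers receive.
Demand in terms of Ps becomes Qd = 837 − 4(Ps − 42) = 1005 - 4Ps. Setting this equal to supply: 1005 - 4Ps = -185 + 3Ps, so Ps = 170.
Buyers pay Pb = 170 − 42 = 128; Q' = -185 + 3·170 = 325.
Buyers' price falls by P* − Pb = 146 − 128 = 18; sellers' price rises by Ps − P* = 170 − 146 = 24.
So consumers capture 18/42 = 3/7 of each unit of subsidy.

Consumer share = 3/7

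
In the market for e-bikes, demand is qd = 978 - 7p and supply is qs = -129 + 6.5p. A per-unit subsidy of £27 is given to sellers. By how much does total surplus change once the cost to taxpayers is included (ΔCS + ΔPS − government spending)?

Pre-subsidy: 978 - 7p = -129 + 6.5p gives p* = 82, q* = 404.
With the subsidy, sellers receive ps = pb + 27 for each unit, where pb is the price buyers pay.
Supply in terms of pb becomes qs = -129 + 6.5(pb + 27) = 46.5 + 6.5pb. Setting this equal to demand: 978 - 7pb = 46.5 + 6.5pb, so pb = 69.
Sellers receive ps = 69 + 27 = 96; q' = 978 − 7·69 = 495.
ΔCS = ½(404 + 495)(82 − 69) = 5843.5; ΔPS = ½(404 + 495)(96 − 82) = 6293.
Government spending = 27 × 495 = 13365.
Net change = 5843.5 + 6293 − 13365 = -1228.5. The loss equals the DWL triangle ½·27·91.

Net change in total surplus = -£1228.5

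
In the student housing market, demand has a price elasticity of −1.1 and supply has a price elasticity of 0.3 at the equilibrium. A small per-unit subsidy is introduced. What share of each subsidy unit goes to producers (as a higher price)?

Producer share = 11/14

For a small subsidy around the equilibrium, the benefit split depends on the relative slopes, which at a point are proportional to the elasticities.
Buyer share = εs/(εs + |εd|) = 0.3/(0.3 + 1.1) = 3/14; seller share = |εd|/(εs + |εd|) = 11/14.
So producers capture 11/14 of the subsidy.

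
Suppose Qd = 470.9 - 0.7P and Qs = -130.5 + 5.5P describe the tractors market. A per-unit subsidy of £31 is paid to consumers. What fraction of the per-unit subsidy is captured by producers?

Pre-subsidy: 470.9 - 0.7P = -130.5 + 5.5P gives P* = 97, Q* = 403.
With the rebate, buyers effectively pay Pb = Ps − 31, where Ps is the price sellers receive.
Demand in terms of Ps becomes Qd = 470.9 − 0.7(Ps − 31) = 492.6 - 0.7Ps. Setting this equal to supply: 492.6 - 0.7Ps = -130.5 + 5.5Ps, so Ps = 100.5.
Buyers pay Pb = 100.5 − 31 = 69.5; Q' = -130.5 + 5.5·100.5 = 422.25.
Buyers' price falls by P* − Pb = 97 − 69.5 = 27.5; sellers' price rises by Ps − P* = 100.5 − 97 = 3.5.
So producers capture 3.5/31 = 7/62 of each unit of subsidy.

Producer share = 7/62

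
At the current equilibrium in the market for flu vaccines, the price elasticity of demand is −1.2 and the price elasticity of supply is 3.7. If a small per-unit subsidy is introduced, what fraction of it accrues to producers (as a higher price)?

For a small subsidy around the equilibrium, the benefit split depends on the relative slopes, which at a point are proportional to the elasticities.
Buyer share = εs/(εs + |εd|) = 3.7/(3.7 + 1.2) = 37/49; seller share = |εd|/(εs + |εd|) = 12/49.
So producers capture 12/49 of the subsidy.

Producer share = 12/49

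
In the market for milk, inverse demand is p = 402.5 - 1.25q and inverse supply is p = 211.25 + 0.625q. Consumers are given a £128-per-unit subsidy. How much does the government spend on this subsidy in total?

Pre-subsidy: 402.5 - 1.25q = 211.25 + 0.625q gives q* = 102 and p* = 275.
With the rebate, buyers effectively pay pb = ps − 128, where ps is the price sellers receive.
On the curves, pb = 402.5 - 1.25q and ps = 211.25 + 0.625q; the wedge ps − pb = 128 gives 211.25 + 0.625q − (402.5 - 1.25q) = 128, so q' = 2554/15.
Then pb = 402.5 − 1.25·(2554/15) = 569/3 and ps = 211.25 + 0.625·(2554/15) = 953/3.
Government outlay = subsidy × quantity = 128 × 2554/15 = 326912/15.

Government cost = 326912/15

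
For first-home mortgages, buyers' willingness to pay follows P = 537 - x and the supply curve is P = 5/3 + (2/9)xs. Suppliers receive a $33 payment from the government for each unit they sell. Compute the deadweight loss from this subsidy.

Deadweight loss = $445.5

Pre-subsidy: 537 - x = 5/3 + (2/9)x gives x* = 438 and P* = 99.
With the subsidy, sellers receive Ps = Pb + 33 for each unit, where Pb is the price buyers pay.
On the curves, Pb = 537 - x and Ps = 5/3 + (2/9)x; the wedge Ps − Pb = 33 gives 5/3 + (2/9)x − (537 - x) = 33, so x' = 465.
Then Pb = 537 − 1·465 = 72 and Ps = 5/3 + (2/9)·465 = 105.
The subsidy expands output by 465 − 438 = 27 past the efficient level; on those units the gap between marginal cost and willingness to pay runs from 0 up to 33.
DWL = ½ × 33 × 27 = 445.5.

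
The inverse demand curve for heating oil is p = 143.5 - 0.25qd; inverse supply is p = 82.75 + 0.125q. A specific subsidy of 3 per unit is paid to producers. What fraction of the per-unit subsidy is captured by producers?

Pre-subsidy: 143.5 - 0.25q = 82.75 + 0.125q gives q* = 162 and p* = 103.
With the subsidy, sellers receive ps = pb + 3 for each unit, where pb is the price buyers pay.
On the curves, pb = 143.5 - 0.25q and ps = 82.75 + 0.125q; the wedge ps − pb = 3 gives 82.75 + 0.125q − (143.5 - 0.25q) = 3, so q' = 170.
Then pb = 143.5 − 0.25·170 = 101 and ps = 82.75 + 0.125·170 = 104.
Buyers' price falls by p* − pb = 103 − 101 = 2; sellers' price rises by ps − p* = 104 − 103 = 1.
So producers capture 1/3 = 1/3 of each unit of subsidy.

Producer share = 1/3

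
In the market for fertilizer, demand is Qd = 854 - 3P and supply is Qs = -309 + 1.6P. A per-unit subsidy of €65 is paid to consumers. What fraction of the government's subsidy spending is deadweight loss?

DWL / government spending = 60/289

Pre-subsidy: 854 - 3P = -309 + 1.6P gives P* = 5815/23, Q* = 2197/23.
With the rebate, buyers effectively pay Pb = Ps − 65, where Ps is the price sellers receive.
Demand in terms of Ps becomes Qd = 854 − 3(Ps − 65) = 1049 - 3Ps. Setting this equal to supply: 1049 - 3Ps = -309 + 1.6Ps, so Ps = 6790/23.
Buyers pay Pb = 6790/23 − 65 = 5295/23; Q' = -309 + 1.6·(6790/23) = 3757/23.
ΔCS = ½(2197/23 + 3757/23)(5815/23 − 5295/23) = 1548040/529; ΔPS = ½(2197/23 + 3757/23)(6790/23 − 5815/23) = 2902575/529.
Government spending = 65 × 3757/23 = 244205/23.
DWL = ½ × 65 × (3757/23 − 2197/23) = 50700/23; fraction = (50700/23) / (244205/23) = 60/289.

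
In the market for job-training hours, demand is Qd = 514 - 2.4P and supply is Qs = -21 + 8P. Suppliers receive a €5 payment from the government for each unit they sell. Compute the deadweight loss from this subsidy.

Deadweight loss = 300/13

Pre-subsidy: 514 - 2.4P = -21 + 8P gives P* = 2675/52, Q* = 5077/13.
With the subsidy, sellers receive Ps = Pb + 5 for each unit, where Pb is the price buyers pay.
Supply in terms of Pb becomes Qs = -21 + 8(Pb + 5) = 19 + 8Pb. Setting this equal to demand: 514 - 2.4Pb = 19 + 8Pb, so Pb = 2475/52.
Sellers receive Ps = 2475/52 + 5 = 2735/52; Q' = 514 − 2.4·(2475/52) = 5197/13.
The subsidy expands output by 5197/13 − 5077/13 = 120/13 past the efficient level; on those units the gap between marginal cost and willingness to pay runs from 0 up to 5.
DWL = ½ × 5 × 120/13 = 300/13.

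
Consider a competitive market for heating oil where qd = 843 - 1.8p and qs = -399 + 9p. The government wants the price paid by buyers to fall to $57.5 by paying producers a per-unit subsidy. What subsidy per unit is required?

Required subsidy s = $69 per unit

At a buyer price of 57.5, quantity demanded is 843 − 1.8·57.5 = 739.5.
Sellers supply 739.5 only when they receive ps with -399 + 9·ps = 739.5, i.e. ps = 126.5.
s = ps − pb = 126.5 − 57.5 = 69.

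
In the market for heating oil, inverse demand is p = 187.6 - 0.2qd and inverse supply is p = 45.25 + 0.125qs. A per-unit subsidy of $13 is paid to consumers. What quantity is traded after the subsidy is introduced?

Pre-subsidy: 187.6 - 0.2q = 45.25 + 0.125q gives q* = 438 and p* = 100.
With the rebate, buyers effectively pay pb = ps − 13, where ps is the price sellers receive.
On the curves, pb = 187.6 - 0.2q and ps = 45.25 + 0.125q; the wedge ps − pb = 13 gives 45.25 + 0.125q − (187.6 - 0.2q) = 13, so q' = 478.
Then pb = 187.6 − 0.2·478 = 92 and ps = 45.25 + 0.125·478 = 105.

q' = 478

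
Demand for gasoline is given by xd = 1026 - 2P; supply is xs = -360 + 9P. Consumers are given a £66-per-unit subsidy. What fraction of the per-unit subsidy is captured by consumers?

Consumer share = 9/11

Pre-subsidy: 1026 - 2P = -360 + 9P gives P* = 126, x* = 774.
With the rebate, buyers effectively pay Pb = Ps − 66, where Ps is the price sellers receive.
Demand in terms of Ps becomes xd = 1026 − 2(Ps − 66) = 1158 - 2Ps. Setting this equal to supply: 1158 - 2Ps = -360 + 9Ps, so Ps = 138.
Buyers pay Pb = 138 − 66 = 72; x' = -360 + 9·138 = 882.
Buyers' price falls by P* − Pb = 126 − 72 = 54; sellers' price rises by Ps − P* = 138 − 126 = 12.
So consumers capture 54/66 = 9/11 of each unit of subsidy.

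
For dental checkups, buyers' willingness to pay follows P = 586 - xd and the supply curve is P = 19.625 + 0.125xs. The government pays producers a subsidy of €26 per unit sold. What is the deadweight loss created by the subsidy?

Pre-subsidy: 586 - x = 19.625 + 0.125x gives x* = 4531/9 and P* = 743/9.
With the subsidy, sellers receive Ps = Pb + 26 for each unit, where Pb is the price buyers pay.
On the curves, Pb = 586 - x and Ps = 19.625 + 0.125x; the wedge Ps − Pb = 26 gives 19.625 + 0.125x − (586 - x) = 26, so x' = 4739/9.
Then Pb = 586 − 1·(4739/9) = 535/9 and Ps = 19.625 + 0.125·(4739/9) = 769/9.
The subsidy expands output by 4739/9 − 4531/9 = 208/9 past the efficient level; on those units the gap between marginal cost and willingness to pay runs from 0 up to 26.
DWL = ½ × 26 × 208/9 = 2704/9.

Deadweight loss = 2704/9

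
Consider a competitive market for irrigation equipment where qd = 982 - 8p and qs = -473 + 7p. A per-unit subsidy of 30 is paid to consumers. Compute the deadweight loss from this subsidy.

Pre-subsidy: 982 - 8p = -473 + 7p gives p* = 97, q* = 206.
With the rebate, buyers effectively pay pb = ps − 30, where ps is the price sellers receive.
Demand in terms of ps becomes qd = 982 − 8(ps − 30) = 1222 - 8ps. Setting this equal to supply: 1222 - 8ps = -473 + 7ps, so ps = 113.
Buyers pay pb = 113 − 30 = 83; q' = -473 + 7·113 = 318.
The subsidy expands output by 318 − 206 = 112 past the efficient level; on those units the gap between marginal cost and willingness to pay runs from 0 up to 30.
DWL = ½ × 30 × 112 = 1680.

Deadweight loss = 1680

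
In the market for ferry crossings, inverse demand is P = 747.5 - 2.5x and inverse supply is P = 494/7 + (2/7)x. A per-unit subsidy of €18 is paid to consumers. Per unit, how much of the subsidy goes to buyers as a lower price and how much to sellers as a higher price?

Buyers gain 210/13 per unit; sellers gain 24/13 per unit

Pre-subsidy: 747.5 - 2.5x = 494/7 + (2/7)x gives x* = 243 and P* = 140.
With the rebate, buyers effectively pay Pb = Ps − 18, where Ps is the price sellers receive.
On the curves, Pb = 747.5 - 2.5x and Ps = 494/7 + (2/7)x; the wedge Ps − Pb = 18 gives 494/7 + (2/7)x − (747.5 - 2.5x) = 18, so x' = 3243/13.
Then Pb = 747.5 − 2.5·(3243/13) = 1610/13 and Ps = 494/7 + (2/7)·(3243/13) = 1844/13.
Buyers' price falls by P* − Pb = 140 − 1610/13 = 210/13; sellers' price rises by Ps − P* = 1844/13 − 140 = 24/13.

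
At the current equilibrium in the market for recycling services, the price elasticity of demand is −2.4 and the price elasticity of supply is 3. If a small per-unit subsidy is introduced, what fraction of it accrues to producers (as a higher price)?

For a small subsidy around the equilibrium, the benefit split depends on the relative slopes, which at a point are proportional to the elasticities.
Buyer share = εs/(εs + |εd|) = 3/(3 + 2.4) = 5/9; seller share = |εd|/(εs + |εd|) = 4/9.
So producers capture 4/9 of the subsidy.

Producer share = 4/9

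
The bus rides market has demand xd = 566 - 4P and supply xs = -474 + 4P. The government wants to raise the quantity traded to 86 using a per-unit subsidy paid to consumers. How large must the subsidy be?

Required subsidy s = 20 per unit

At x = 86, invert demand for the buyer price: Pb = (566 − 86)/4 = 120; invert supply for the seller price: Ps = (86 − (-474))/4 = 140.
The subsidy must fill the gap: s = Ps − Pb = 140 − 120 = 20.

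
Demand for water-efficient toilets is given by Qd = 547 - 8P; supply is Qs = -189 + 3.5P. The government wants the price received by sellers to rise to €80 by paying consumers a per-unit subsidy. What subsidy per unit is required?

Required subsidy s = €23 per unit

At a seller price of 80, quantity supplied is -189 + 3.5·80 = 91.
Buyers absorb 91 only when they pay Pb with 547 − 8·Pb = 91, i.e. Pb = 57.
s = Ps − Pb = 80 − 57 = 23.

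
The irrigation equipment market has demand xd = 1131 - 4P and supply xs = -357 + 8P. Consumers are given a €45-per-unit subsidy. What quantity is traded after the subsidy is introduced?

Pre-subsidy: 1131 - 4P = -357 + 8P gives P* = 124, x* = 635.
With the rebate, buyers effectively pay Pb = Ps − 45, where Ps is the price sellers receive.
Demand in terms of Ps becomes xd = 1131 − 4(Ps − 45) = 1311 - 4Ps. Setting this equal to supply: 1311 - 4Ps = -357 + 8Ps, so Ps = 139.
Buyers pay Pb = 139 − 45 = 94; x' = -357 + 8·139 = 755.

x' = 755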